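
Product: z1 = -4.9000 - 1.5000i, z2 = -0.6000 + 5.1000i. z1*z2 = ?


Real = -4.9*(-0.6) - (-1.5)*5.1 = 2.94 - (-7.65) = 10.59
Imag = -4.9*5.1 - (0.6)*(-1.5) = -24.99 + 0.9 = -24.09

10.5900 - 24.0900i


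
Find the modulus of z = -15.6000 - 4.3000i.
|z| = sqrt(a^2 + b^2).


|z| = sqrt((-15.6)^2 + (-4.3)^2) = sqrt(243.36 + 18.49) = sqrt(261.85) = 16.1818

|z| = 16.1818


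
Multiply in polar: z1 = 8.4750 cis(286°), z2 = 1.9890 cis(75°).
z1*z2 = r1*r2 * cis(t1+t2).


r = 8.4750 * 1.9890 = 16.8568
theta = 286° + 75° = 361° = 1° (mod 360)

16.8568 cis(1°)


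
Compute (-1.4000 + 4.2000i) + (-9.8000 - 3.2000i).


Real: -1.4 - 9.8 = -11.2
Imag: 4.2 - 3.2 = 1

-11.2000 + i


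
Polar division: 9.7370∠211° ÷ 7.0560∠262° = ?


r = 9.7370 / 7.0560 = 1.3800
theta = 211° - 262° = -51° = 309° (mod 360)

1.3800 cis(309°)


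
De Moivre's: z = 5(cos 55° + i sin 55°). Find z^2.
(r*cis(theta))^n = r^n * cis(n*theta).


r^2 = 5^2 = 25
n*theta = 2*55° = 110° = 110° (mod 360)
a = 25*cos(110°) = -8.5505
b = 25*sin(110°) = 23.4923

25 cis(110°) = -8.5505 + 23.4923i


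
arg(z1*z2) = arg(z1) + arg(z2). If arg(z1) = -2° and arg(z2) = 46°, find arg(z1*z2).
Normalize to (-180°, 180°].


arg(z1*z2) = -2° + 46° = 44°
Normalized to (-180°, 180°]: 44°

44°


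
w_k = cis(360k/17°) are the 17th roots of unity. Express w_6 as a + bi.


Angle = 360*6/17 = 127.0588°
a = cos(127.0588°) = -0.6026
b = sin(127.0588°) = 0.7980

-0.6026 + 0.7980i


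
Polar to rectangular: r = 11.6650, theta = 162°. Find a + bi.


a = 11.6650*cos(162°) = 11.6650*(-0.95106) = -11.0941
b = 11.6650*sin(162°) = 11.6650*0.30902 = 3.6047

-11.0941 + 3.6047i


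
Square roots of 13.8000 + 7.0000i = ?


|z| = sqrt(190.44+49) = 15.4738
sqrt((|z|+a)/2) = sqrt((15.4738+13.8)/2) = sqrt(14.6369) = 3.8258
sqrt((|z|-a)/2) = sqrt((15.4738-13.8)/2) = sqrt(0.8369) = 0.9148

±(3.8258 + 0.9148i) i.e. 3.8258 + 0.9148i and -3.8258 - 0.9148i


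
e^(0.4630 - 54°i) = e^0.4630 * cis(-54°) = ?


e^0.4630 = 1.5888
cos(-54°) = 0.5878
sin(-54°) = -0.80902
Real = 1.5888*0.5878 = 0.9339
Imag = 1.5888*(-0.80902) = -1.2854

0.9339 - 1.2854i


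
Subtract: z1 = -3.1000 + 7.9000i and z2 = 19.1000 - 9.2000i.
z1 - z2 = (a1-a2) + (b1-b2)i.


Real: -3.1 - 19.1 = -22.2
Imag: 7.9 + 9.2 = 17.1

-22.2000 + 17.1000i


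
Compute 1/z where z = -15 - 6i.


|z|^2 = 225+36 = 261
1/z = (-15 + 6i)/261

1/z = -0.0575 + 0.0230i


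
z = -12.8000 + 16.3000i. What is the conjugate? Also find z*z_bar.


z_bar = -12.8000 - 16.3000i
z*z_bar = (-12.8)^2 + 16.3^2 = 163.84 + 265.69 = 429.53

z_bar = -12.8000 - 16.3000i, z*z_bar = 429.53


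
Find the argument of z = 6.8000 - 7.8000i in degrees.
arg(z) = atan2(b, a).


Re = 6.8, Im = -7.8
arg = atan2(-7.8, 6.8) = -48.9182 degrees

arg(z) = -48.9182 degrees


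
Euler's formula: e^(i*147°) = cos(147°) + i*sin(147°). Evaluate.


cos(147°) = -0.8387
sin(147°) = 0.5446

e^(i*147°) = -0.8387 + 0.5446i


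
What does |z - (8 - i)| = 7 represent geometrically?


|z - z0| = r is a circle with center z0 and radius r.
Center = (8, -1), radius = 7

Circle with center (8, -1) and radius 7


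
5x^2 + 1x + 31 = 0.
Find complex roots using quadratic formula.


disc = 1^2 - 4*5*31 = 1 - 620 = -619
sqrt(|disc|) = sqrt(619) = 24.8797
Real part = -1/(2*5) = -0.1000
Imag part = 24.8797/(2*5) = 2.4880

-0.1000 ± 2.4880i


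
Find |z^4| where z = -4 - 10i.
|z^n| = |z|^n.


|z| = sqrt(16+100) = sqrt(116) = 10.7703
|z^4| = |z|^4 = (sqrt(116))^4 = 116^2 = 13456

|z^4| = 13456


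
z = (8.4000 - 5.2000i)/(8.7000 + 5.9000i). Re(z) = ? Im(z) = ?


Multiply by conjugate: (8.4000 - 5.2000i)(8.7000 - 5.9000i) / (8.7^2 + 5.9^2)
Numerator real = 8.4*8.7 - (5.2)*5.9 = 42.4
Numerator imag = -5.2*8.7 - 8.4*5.9 = -94.8
Denominator = 110.5
Re(z) = 42.4/110.5 = 0.3837
Im(z) = -94.8/110.5 = -0.8579

Re(z) = 0.3837, Im(z) = -0.8579


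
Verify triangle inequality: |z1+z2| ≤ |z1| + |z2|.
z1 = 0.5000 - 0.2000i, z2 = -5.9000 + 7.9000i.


|z1| = sqrt(0.5^2 + (-0.2)^2) = sqrt(0.29) = 0.5385
|z2| = sqrt((-5.9)^2 + 7.9^2) = sqrt(97.22) = 9.8600
z1+z2 = -5.4000 + 7.7000i
|z1+z2| = sqrt(88.45) = 9.4048
|z1|+|z2| = 0.5385 + 9.8600 = 10.3985

|z1+z2| = 9.4048 ≤ |z1|+|z2| = 10.3985 (verified)


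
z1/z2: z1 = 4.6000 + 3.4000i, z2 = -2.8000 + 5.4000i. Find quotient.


Conjugate of z2 = -2.8000 - 5.4000i
Numerator: (4.6000 + 3.4000i)(-2.8000 - 5.4000i) = 5.4800 - 34.3600i
Denominator: (-2.8)^2 + 5.4^2 = 37
Result = (5.4800 - 34.3600i)/37

0.1481 - 0.9286i


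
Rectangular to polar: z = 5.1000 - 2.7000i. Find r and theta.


r = sqrt(26.01+7.29) = sqrt(33.3) = 5.7706
theta = atan2(-2.7, 5.1) = -27.8973 degrees

r = 5.7706, theta = -27.8973 degrees


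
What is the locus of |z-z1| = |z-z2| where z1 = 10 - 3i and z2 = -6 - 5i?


Equal distances means the locus is the perpendicular bisector of z1 and z2.
Midpoint = ((10+(-6))/2, (-3+(-5))/2) = (2.0000, -4.0000)

Perpendicular bisector through (2.0000, -4.0000)


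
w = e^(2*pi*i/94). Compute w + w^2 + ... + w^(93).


With w = e^(2*pi*i/94), all 94 of the 94th roots of unity w^0 = 1, w, ..., w^(93) sum to 0: 1 + w + ... + w^(93) = (1 - w^94)/(1 - w) = 0 since w^94 = 1, w ≠ 1.
Removing the root 1: w + w^2 + ... + w^(93) = 0 - 1 = -1

Sum = -1


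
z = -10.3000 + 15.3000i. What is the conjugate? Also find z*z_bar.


z_bar = -10.3000 - 15.3000i
z*z_bar = (-10.3)^2 + 15.3^2 = 106.09 + 234.09 = 340.18

z_bar = -10.3000 - 15.3000i, z*z_bar = 340.18


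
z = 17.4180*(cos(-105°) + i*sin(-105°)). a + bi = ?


a = 17.4180*cos(-105°) = 17.4180*(-0.25882) = -4.5081
b = 17.4180*sin(-105°) = 17.4180*(-0.965926) = -16.8245

-4.5081 - 16.8245i


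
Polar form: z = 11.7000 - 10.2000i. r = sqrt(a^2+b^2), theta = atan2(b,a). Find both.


r = sqrt(136.89+104.04) = sqrt(240.93) = 15.5219
theta = atan2(-10.2, 11.7) = -41.0818 degrees

r = 15.5219, theta = -41.0818 degrees


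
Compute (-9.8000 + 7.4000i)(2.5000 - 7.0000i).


Real = -9.8*2.5 - 7.4*(-7) = -24.5 - (-51.8) = 27.3
Imag = -9.8*(-7) + 2.5*7.4 = 68.6 + 18.5 = 87.1

27.3000 + 87.1000i


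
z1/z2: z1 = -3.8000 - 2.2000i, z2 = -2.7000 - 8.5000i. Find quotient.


Conjugate of z2 = -2.7000 + 8.5000i
Numerator: (-3.8000 - 2.2000i)(-2.7000 + 8.5000i) = 28.9600 - 26.3600i
Denominator: (-2.7)^2 + (-8.5)^2 = 79.54
Result = (28.9600 - 26.3600i)/79.54

0.3641 - 0.3314i


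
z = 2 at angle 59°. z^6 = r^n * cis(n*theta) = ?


r^6 = 2^6 = 64
n*theta = 6*59° = 354° = 354° (mod 360)
a = 64*cos(354°) = 63.6494
b = 64*sin(354°) = -6.6898

64 cis(354°) = 63.6494 - 6.6898i


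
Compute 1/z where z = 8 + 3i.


|z|^2 = 64+9 = 73
1/z = (8 - 3i)/73

1/z = 0.1096 - 0.0411i


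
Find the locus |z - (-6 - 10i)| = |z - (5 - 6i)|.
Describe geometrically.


Equal distances means the locus is the perpendicular bisector of z1 and z2.
Midpoint = ((-6+5)/2, (-10+(-6))/2) = (-0.5000, -8.0000)

Perpendicular bisector through (-0.5000, -8.0000)


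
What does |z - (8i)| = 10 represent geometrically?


|z - z0| = r is a circle with center z0 and radius r.
Center = (0, 8), radius = 10

Circle with center (0, 8) and radius 10


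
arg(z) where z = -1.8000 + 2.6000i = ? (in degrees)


Re = -1.8, Im = 2.6
arg = atan2(2.6, -1.8) = 124.6952 degrees

arg(z) = 124.6952 degrees


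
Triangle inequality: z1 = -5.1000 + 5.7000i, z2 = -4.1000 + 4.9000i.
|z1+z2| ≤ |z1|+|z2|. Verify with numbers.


|z1| = sqrt((-5.1)^2 + 5.7^2) = sqrt(58.5) = 7.6485
|z2| = sqrt((-4.1)^2 + 4.9^2) = sqrt(40.82) = 6.3891
z1+z2 = -9.2000 + 10.6000i
|z1+z2| = sqrt(197) = 14.0357
|z1|+|z2| = 7.6485 + 6.3891 = 14.0376

|z1+z2| = 14.0357 ≤ |z1|+|z2| = 14.0376 (verified)


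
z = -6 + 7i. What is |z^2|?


|z| = sqrt(36+49) = sqrt(85) = 9.2195
|z^2| = |z|^2 = (sqrt(85))^2 = 85

|z^2| = 85


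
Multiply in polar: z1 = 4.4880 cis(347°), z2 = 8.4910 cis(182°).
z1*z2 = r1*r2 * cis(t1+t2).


r = 4.4880 * 8.4910 = 38.1076
theta = 347° + 182° = 529° = 169° (mod 360)

38.1076 cis(169°)


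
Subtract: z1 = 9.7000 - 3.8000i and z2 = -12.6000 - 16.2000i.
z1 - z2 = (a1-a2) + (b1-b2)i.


Real: 9.7 + 12.6 = 22.3
Imag: -3.8 + 16.2 = 12.4

22.3000 + 12.4000i


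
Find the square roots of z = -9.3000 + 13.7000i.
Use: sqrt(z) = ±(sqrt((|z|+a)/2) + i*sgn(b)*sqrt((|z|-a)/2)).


|z| = sqrt(86.49+187.69) = 16.5584
sqrt((|z|+a)/2) = sqrt((16.5584+(-9.3))/2) = sqrt(3.6292) = 1.9050
sqrt((|z|-a)/2) = sqrt((16.5584-(-9.3))/2) = sqrt(12.9292) = 3.5957

±(1.9050 + 3.5957i) i.e. 1.9050 + 3.5957i and -1.9050 - 3.5957i


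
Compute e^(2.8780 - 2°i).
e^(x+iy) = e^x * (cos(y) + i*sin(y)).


e^2.8780 = 17.77868
cos(-2°) = 0.99939
sin(-2°) = -0.0349
Real = 17.77868*0.99939 = 17.7678
Imag = 17.77868*(-0.0349) = -0.6205

17.7678 - 0.6205i


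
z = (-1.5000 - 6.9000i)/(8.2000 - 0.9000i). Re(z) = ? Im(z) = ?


Multiply by conjugate: (-1.5000 - 6.9000i)(8.2000 + 0.9000i) / (8.2^2 + (-0.9)^2)
Numerator real = -1.5*8.2 - (6.9)*(-0.9) = -6.09
Numerator imag = -6.9*8.2 - (-1.5)*(-0.9) = -57.93
Denominator = 68.05
Re(z) = -6.09/68.05 = -0.0895
Im(z) = -57.93/68.05 = -0.8513

Re(z) = -0.0895, Im(z) = -0.8513


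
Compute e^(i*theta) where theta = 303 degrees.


cos(303°) = 0.5446
sin(303°) = -0.8387

e^(i*303°) = 0.5446 - 0.8387i


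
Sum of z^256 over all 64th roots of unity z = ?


The roots are w_k = w^k with w = e^(2*pi*i/64), and (w^k)^256 = (w^256)^k.
So S = 1 + u + u^2 + ... + u^(63) with u = w^256.
256 = 4*64 + 0, so 256 is a multiple of 64 and u = (w^64)^4 = 1.
Every one of the 64 terms equals 1: S = 64

S = 64


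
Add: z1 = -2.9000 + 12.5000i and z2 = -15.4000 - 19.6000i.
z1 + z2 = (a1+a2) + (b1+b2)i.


Real: -2.9 - 15.4 = -18.3
Imag: 12.5 - 19.6 = -7.1

-18.3000 - 7.1000i


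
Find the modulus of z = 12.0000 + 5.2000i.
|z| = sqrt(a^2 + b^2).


|z| = sqrt(12^2 + 5.2^2) = sqrt(144 + 27.04) = sqrt(171.04) = 13.0782

|z| = 13.0782


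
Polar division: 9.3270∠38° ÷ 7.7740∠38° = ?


r = 9.3270 / 7.7740 = 1.1998
theta = 38° - 38° = 0° = 0° (mod 360)

1.1998 cis(0°)


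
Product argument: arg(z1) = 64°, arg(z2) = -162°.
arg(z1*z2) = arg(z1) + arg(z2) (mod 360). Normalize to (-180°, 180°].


arg(z1*z2) = 64° - 162° = -98°
Normalized to (-180°, 180°]: -98°

-98°


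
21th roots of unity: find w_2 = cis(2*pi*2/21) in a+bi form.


Angle = 360*2/21 = 34.2857°
a = cos(34.2857°) = 0.8262
b = sin(34.2857°) = 0.5633

0.8262 + 0.5633i


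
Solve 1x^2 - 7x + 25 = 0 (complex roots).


disc = (-7)^2 - 4*1*25 = 49 - 100 = -51
sqrt(|disc|) = sqrt(51) = 7.1414
Real part = 7/(2*1) = 3.5000
Imag part = 7.1414/(2*1) = 3.5707

3.5000 ± 3.5707i


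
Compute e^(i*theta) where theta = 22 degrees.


cos(22°) = 0.9272
sin(22°) = 0.3746

e^(i*22°) = 0.9272 + 0.3746i


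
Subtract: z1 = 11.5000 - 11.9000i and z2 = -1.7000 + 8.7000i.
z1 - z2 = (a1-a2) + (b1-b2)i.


Real: 11.5 + 1.7 = 13.2
Imag: -11.9 - 8.7 = -20.6

13.2000 - 20.6000i


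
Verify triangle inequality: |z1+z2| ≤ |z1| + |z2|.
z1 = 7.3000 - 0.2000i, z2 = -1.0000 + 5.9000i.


|z1| = sqrt(7.3^2 + (-0.2)^2) = sqrt(53.33) = 7.3027
|z2| = sqrt((-1)^2 + 5.9^2) = sqrt(35.81) = 5.9841
z1+z2 = 6.3000 + 5.7000i
|z1+z2| = sqrt(72.18) = 8.4959
|z1|+|z2| = 7.3027 + 5.9841 = 13.2868

|z1+z2| = 8.4959 ≤ |z1|+|z2| = 13.2868 (verified)


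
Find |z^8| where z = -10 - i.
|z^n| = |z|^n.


|z| = sqrt(100+1) = sqrt(101) = 10.0499
|z^8| = |z|^8 = (sqrt(101))^8 = 101^4 = 104060401

|z^8| = 104060401


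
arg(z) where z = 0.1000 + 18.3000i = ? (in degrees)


Re = 0.1, Im = 18.3
arg = atan2(18.3, 0.1) = 89.6869 degrees

arg(z) = 89.6869 degrees


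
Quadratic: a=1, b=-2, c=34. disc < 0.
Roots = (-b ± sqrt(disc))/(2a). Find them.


disc = (-2)^2 - 4*1*34 = 4 - 136 = -132
sqrt(|disc|) = sqrt(132) = 11.4891
Real part = 2/(2*1) = 1.0000
Imag part = 11.4891/(2*1) = 5.7446

1.0000 ± 5.7446i


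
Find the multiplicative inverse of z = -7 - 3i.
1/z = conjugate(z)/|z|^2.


|z|^2 = 49+9 = 58
1/z = (-7 + 3i)/58

1/z = -0.1207 + 0.0517i


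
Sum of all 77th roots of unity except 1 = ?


With w = e^(2*pi*i/77), all 77 of the 77th roots of unity w^0 = 1, w, ..., w^(76) sum to 0: 1 + w + ... + w^(76) = (1 - w^77)/(1 - w) = 0 since w^77 = 1, w ≠ 1.
Removing the root 1: w + w^2 + ... + w^(76) = 0 - 1 = -1

Sum = -1


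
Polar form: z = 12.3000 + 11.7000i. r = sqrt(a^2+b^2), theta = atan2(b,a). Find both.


r = sqrt(151.29+136.89) = sqrt(288.18) = 16.9759
theta = atan2(11.7, 12.3) = 43.5679 degrees

r = 16.9759, theta = 43.5679 degrees


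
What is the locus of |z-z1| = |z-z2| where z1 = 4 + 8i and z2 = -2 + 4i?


Equal distances means the locus is the perpendicular bisector of z1 and z2.
Midpoint = ((4+(-2))/2, (8+4)/2) = (1.0000, 6.0000)

Perpendicular bisector through (1.0000, 6.0000)


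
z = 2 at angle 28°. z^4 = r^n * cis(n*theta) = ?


r^4 = 2^4 = 16
n*theta = 4*28° = 112° = 112° (mod 360)
a = 16*cos(112°) = -5.9937
b = 16*sin(112°) = 14.8349

16 cis(112°) = -5.9937 + 14.8349i


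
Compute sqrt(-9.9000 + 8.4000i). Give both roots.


|z| = sqrt(98.01+70.56) = 12.9835
sqrt((|z|+a)/2) = sqrt((12.9835+(-9.9))/2) = sqrt(1.5417) = 1.2417
sqrt((|z|-a)/2) = sqrt((12.9835-(-9.9))/2) = sqrt(11.4417) = 3.3826

±(1.2417 + 3.3826i) i.e. 1.2417 + 3.3826i and -1.2417 - 3.3826i


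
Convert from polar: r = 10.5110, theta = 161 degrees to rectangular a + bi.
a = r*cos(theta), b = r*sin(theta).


a = 10.5110*cos(161°) = 10.5110*(-0.9455186) = -9.9383
b = 10.5110*sin(161°) = 10.5110*0.325568 = 3.4220

-9.9383 + 3.4220i


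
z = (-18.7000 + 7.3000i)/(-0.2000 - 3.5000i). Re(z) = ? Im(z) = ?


Multiply by conjugate: (-18.7000 + 7.3000i)(-0.2000 + 3.5000i) / ((-0.2)^2 + (-3.5)^2)
Numerator real = -18.7*(-0.2) + 7.3*(-3.5) = -21.81
Numerator imag = 7.3*(-0.2) - (-18.7)*(-3.5) = -66.91
Denominator = 12.29
Re(z) = -21.81/12.29 = -1.7746
Im(z) = -66.91/12.29 = -5.4443

Re(z) = -1.7746, Im(z) = -5.4443


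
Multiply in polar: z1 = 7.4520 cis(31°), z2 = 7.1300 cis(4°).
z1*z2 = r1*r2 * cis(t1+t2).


r = 7.4520 * 7.1300 = 53.1328
theta = 31° + 4° = 35° = 35° (mod 360)

53.1328 cis(35°)


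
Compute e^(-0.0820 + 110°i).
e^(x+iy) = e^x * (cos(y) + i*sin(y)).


e^-0.0820 = 0.9213
cos(110°) = -0.342
sin(110°) = 0.9397
Real = 0.9213*(-0.342) = -0.3151
Imag = 0.9213*0.9397 = 0.8657

-0.3151 + 0.8657i


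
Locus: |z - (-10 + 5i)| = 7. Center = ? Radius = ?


|z - z0| = r is a circle with center z0 and radius r.
Center = (-10, 5), radius = 7

Circle with center (-10, 5) and radius 7


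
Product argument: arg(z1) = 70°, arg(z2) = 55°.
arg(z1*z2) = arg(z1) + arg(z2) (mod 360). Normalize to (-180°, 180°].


arg(z1*z2) = 70° + 55° = 125°
Normalized to (-180°, 180°]: 125°

125°


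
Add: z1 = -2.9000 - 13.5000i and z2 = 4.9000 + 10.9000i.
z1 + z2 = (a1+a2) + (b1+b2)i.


Real: -2.9 + 4.9 = 2
Imag: -13.5 + 10.9 = -2.6

2.0000 - 2.6000i


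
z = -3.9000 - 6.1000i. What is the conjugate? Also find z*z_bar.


z_bar = -3.9000 + 6.1000i
z*z_bar = (-3.9)^2 + (-6.1)^2 = 15.21 + 37.21 = 52.42

z_bar = -3.9000 + 6.1000i, z*z_bar = 52.42


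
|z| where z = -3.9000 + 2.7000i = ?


|z| = sqrt((-3.9)^2 + 2.7^2) = sqrt(15.21 + 7.29) = sqrt(22.5) = 4.7434

|z| = 4.7434


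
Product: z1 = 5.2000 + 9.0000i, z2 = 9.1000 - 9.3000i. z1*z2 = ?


Real = 5.2*9.1 - 9*(-9.3) = 47.32 - (-83.7) = 131.02
Imag = 5.2*(-9.3) + 9.1*9 = -48.36 + 81.9 = 33.54

131.0200 + 33.5400i


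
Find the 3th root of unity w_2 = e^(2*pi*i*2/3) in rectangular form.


Angle = 360*2/3 = 240°
a = cos(240°) = -0.5000
b = sin(240°) = -0.8660

-0.5000 - 0.8660i


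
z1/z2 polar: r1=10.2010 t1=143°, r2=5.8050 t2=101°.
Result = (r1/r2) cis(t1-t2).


r = 10.2010 / 5.8050 = 1.7573
theta = 143° - 101° = 42° = 42° (mod 360)

1.7573 cis(42°)


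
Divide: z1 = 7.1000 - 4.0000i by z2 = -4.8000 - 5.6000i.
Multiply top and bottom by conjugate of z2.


Conjugate of z2 = -4.8000 + 5.6000i
Numerator: (7.1000 - 4.0000i)(-4.8000 + 5.6000i) = -11.6800 + 58.9600i
Denominator: (-4.8)^2 + (-5.6)^2 = 54.4
Result = (-11.6800 + 58.9600i)/54.4

-0.2147 + 1.0838i


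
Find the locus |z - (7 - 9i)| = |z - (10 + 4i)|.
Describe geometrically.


Equal distances means the locus is the perpendicular bisector of z1 and z2.
Midpoint = ((7+10)/2, (-9+4)/2) = (8.5000, -2.5000)

Perpendicular bisector through (8.5000, -2.5000)


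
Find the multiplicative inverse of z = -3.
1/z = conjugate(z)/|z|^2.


|z|^2 = 9+0 = 9
1/z = (-3 - 0i)/9

1/z = -0.3333 + 0i


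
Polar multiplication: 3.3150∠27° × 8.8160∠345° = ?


r = 3.3150 * 8.8160 = 29.2250
theta = 27° + 345° = 372° = 12° (mod 360)

29.2250 cis(12°)


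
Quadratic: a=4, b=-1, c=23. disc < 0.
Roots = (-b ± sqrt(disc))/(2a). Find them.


disc = (-1)^2 - 4*4*23 = 1 - 368 = -367
sqrt(|disc|) = sqrt(367) = 19.1572
Real part = 1/(2*4) = 0.1250
Imag part = 19.1572/(2*4) = 2.3947

0.1250 ± 2.3947i


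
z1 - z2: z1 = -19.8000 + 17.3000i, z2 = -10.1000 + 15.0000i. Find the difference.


Real: -19.8 + 10.1 = -9.7
Imag: 17.3 - 15 = 2.3

-9.7000 + 2.3000i


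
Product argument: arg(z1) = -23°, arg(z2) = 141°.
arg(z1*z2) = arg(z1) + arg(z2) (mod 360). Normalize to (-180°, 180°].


arg(z1*z2) = -23° + 141° = 118°
Normalized to (-180°, 180°]: 118°

118°


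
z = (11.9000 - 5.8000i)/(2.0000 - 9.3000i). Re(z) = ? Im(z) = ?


Multiply by conjugate: (11.9000 - 5.8000i)(2.0000 + 9.3000i) / (2^2 + (-9.3)^2)
Numerator real = 11.9*2 - (5.8)*(-9.3) = 77.74
Numerator imag = -5.8*2 - 11.9*(-9.3) = 99.07
Denominator = 90.49
Re(z) = 77.74/90.49 = 0.8591
Im(z) = 99.07/90.49 = 1.0948

Re(z) = 0.8591, Im(z) = 1.0948


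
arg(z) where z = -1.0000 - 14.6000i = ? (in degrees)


Re = -1, Im = -14.6
arg = atan2(-14.6, -1) = -93.9182 degrees

arg(z) = -93.9182 degrees


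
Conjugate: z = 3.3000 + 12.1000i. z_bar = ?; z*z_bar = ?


z_bar = 3.3000 - 12.1000i
z*z_bar = 3.3^2 + 12.1^2 = 10.89 + 146.41 = 157.3

z_bar = 3.3000 - 12.1000i, z*z_bar = 157.3


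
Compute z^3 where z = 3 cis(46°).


r^3 = 3^3 = 27
n*theta = 3*46° = 138° = 138° (mod 360)
a = 27*cos(138°) = -20.0649
b = 27*sin(138°) = 18.0665

27 cis(138°) = -20.0649 + 18.0665i


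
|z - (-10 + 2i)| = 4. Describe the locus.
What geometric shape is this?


|z - z0| = r is a circle with center z0 and radius r.
Center = (-10, 2), radius = 4

Circle with center (-10, 2) and radius 4


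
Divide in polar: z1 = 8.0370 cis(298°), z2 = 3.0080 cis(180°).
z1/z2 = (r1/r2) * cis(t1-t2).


r = 8.0370 / 3.0080 = 2.6719
theta = 298° - 180° = 118° = 118° (mod 360)

2.6719 cis(118°)


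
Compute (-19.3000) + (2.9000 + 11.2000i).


Real: -19.3 + 2.9 = -16.4
Imag: 0 + 11.2 = 11.2

-16.4000 + 11.2000i


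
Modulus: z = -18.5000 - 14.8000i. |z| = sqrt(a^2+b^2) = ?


|z| = sqrt((-18.5)^2 + (-14.8)^2) = sqrt(342.25 + 219.04) = sqrt(561.29) = 23.6916

|z| = 23.6916


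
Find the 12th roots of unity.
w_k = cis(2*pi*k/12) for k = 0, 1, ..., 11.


The 12th roots of unity are cis(360k/12°) for k=0..11
Angle step = 360/12 = 30°
Primitive root: cis(30°)
Primitive root = 0.8660 + 0.5000i

12 roots at angles: 0°, 30°, 60°, 90°, 120°, 150°, 180°, 210°, 240°, 270°, 300°, 330°


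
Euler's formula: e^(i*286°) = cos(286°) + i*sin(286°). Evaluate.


cos(286°) = 0.2756
sin(286°) = -0.9613

e^(i*286°) = 0.2756 - 0.9613i


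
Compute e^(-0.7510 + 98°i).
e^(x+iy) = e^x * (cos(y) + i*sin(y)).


e^-0.7510 = 0.4719
cos(98°) = -0.1392
sin(98°) = 0.9903
Real = 0.4719*(-0.1392) = -0.0657
Imag = 0.4719*0.9903 = 0.4673

-0.0657 + 0.4673i


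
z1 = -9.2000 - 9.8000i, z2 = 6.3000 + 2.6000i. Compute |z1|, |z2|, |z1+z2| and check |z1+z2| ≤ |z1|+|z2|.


|z1| = sqrt((-9.2)^2 + (-9.8)^2) = sqrt(180.68) = 13.4417
|z2| = sqrt(6.3^2 + 2.6^2) = sqrt(46.45) = 6.8154
z1+z2 = -2.9000 - 7.2000i
|z1+z2| = sqrt(60.25) = 7.7621
|z1|+|z2| = 13.4417 + 6.8154 = 20.2571

|z1+z2| = 7.7621 ≤ |z1|+|z2| = 20.2571 (verified)


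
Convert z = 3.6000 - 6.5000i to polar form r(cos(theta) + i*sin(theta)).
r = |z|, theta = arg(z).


r = sqrt(12.96+42.25) = sqrt(55.21) = 7.4303
theta = atan2(-6.5, 3.6) = -61.0203 degrees

r = 7.4303, theta = -61.0203 degrees


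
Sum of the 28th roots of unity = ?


The sum of all 28th roots of unity is 0.
Geometric series: (1 - w^28)/(1 - w) = (1-1)/(1-w) = 0 since w^28 = 1, w ≠ 1.
Alternatively: coefficient of z^27 in z^28 - 1 is 0.

0


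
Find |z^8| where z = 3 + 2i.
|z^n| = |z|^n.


|z| = sqrt(9+4) = sqrt(13) = 3.6056
|z^8| = |z|^8 = (sqrt(13))^8 = 13^4 = 28561

|z^8| = 28561


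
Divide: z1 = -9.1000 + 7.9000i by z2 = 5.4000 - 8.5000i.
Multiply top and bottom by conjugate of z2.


Conjugate of z2 = 5.4000 + 8.5000i
Numerator: (-9.1000 + 7.9000i)(5.4000 + 8.5000i) = -116.2900 - 34.6900i
Denominator: 5.4^2 + (-8.5)^2 = 101.41
Result = (-116.2900 - 34.6900i)/101.41

-1.1467 - 0.3421i


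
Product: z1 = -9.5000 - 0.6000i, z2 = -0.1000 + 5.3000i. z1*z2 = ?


Real = -9.5*(-0.1) - (-0.6)*5.3 = 0.95 - (-3.18) = 4.13
Imag = -9.5*5.3 - (0.1)*(-0.6) = -50.35 + 0.06 = -50.29

4.1300 - 50.2900i


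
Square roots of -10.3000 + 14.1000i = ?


|z| = sqrt(106.09+198.81) = 17.4614
sqrt((|z|+a)/2) = sqrt((17.4614+(-10.3))/2) = sqrt(3.5807) = 1.8923
sqrt((|z|-a)/2) = sqrt((17.4614-(-10.3))/2) = sqrt(13.8807) = 3.7257

±(1.8923 + 3.7257i) i.e. 1.8923 + 3.7257i and -1.8923 - 3.7257i


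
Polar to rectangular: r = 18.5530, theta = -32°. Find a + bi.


a = 18.5530*cos(-32°) = 18.5530*0.848048 = 15.7338
b = 18.5530*sin(-32°) = 18.5530*(-0.52992) = -9.8316

15.7338 - 9.8316i


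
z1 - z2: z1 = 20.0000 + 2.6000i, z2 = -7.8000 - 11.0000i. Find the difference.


Real: 20 + 7.8 = 27.8
Imag: 2.6 + 11 = 13.6

27.8000 + 13.6000i


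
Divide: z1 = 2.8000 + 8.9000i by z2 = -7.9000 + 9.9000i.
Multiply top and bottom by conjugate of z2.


Conjugate of z2 = -7.9000 - 9.9000i
Numerator: (2.8000 + 8.9000i)(-7.9000 - 9.9000i) = 65.9900 - 98.0300i
Denominator: (-7.9)^2 + 9.9^2 = 160.42
Result = (65.9900 - 98.0300i)/160.42

0.4114 - 0.6111i


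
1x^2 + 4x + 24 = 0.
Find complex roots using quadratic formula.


disc = 4^2 - 4*1*24 = 16 - 96 = -80
sqrt(|disc|) = sqrt(80) = 8.9443
Real part = -4/(2*1) = -2.0000
Imag part = 8.9443/(2*1) = 4.4721

-2.0000 ± 4.4721i


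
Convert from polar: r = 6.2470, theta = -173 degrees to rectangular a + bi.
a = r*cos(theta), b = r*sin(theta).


a = 6.2470*cos(-173°) = 6.2470*(-0.992546) = -6.2004
b = 6.2470*sin(-173°) = 6.2470*(-0.12187) = -0.7613

-6.2004 - 0.7613i


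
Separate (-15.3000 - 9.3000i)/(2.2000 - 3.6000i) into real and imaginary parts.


Multiply by conjugate: (-15.3000 - 9.3000i)(2.2000 + 3.6000i) / (2.2^2 + (-3.6)^2)
Numerator real = -15.3*2.2 - (9.3)*(-3.6) = -0.18
Numerator imag = -9.3*2.2 - (-15.3)*(-3.6) = -75.54
Denominator = 17.8
Re(z) = -0.18/17.8 = -0.0101
Im(z) = -75.54/17.8 = -4.2438

Re(z) = -0.0101, Im(z) = -4.2438


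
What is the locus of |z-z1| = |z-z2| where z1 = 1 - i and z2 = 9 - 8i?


Equal distances means the locus is the perpendicular bisector of z1 and z2.
Midpoint = ((1+9)/2, (-1+(-8))/2) = (5.0000, -4.5000)

Perpendicular bisector through (5.0000, -4.5000)


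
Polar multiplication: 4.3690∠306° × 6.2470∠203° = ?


r = 4.3690 * 6.2470 = 27.2931
theta = 306° + 203° = 509° = 149° (mod 360)

27.2931 cis(149°)


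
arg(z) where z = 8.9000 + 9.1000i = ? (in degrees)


Re = 8.9, Im = 9.1
arg = atan2(9.1, 8.9) = 45.6366 degrees

arg(z) = 45.6366 degrees


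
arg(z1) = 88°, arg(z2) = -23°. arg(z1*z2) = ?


arg(z1*z2) = 88° - 23° = 65°
Normalized to (-180°, 180°]: 65°

65°


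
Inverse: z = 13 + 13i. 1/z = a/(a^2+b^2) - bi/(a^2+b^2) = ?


|z|^2 = 169+169 = 338
1/z = (13 - 13i)/338

1/z = 0.0385 - 0.0385i


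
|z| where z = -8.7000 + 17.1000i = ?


|z| = sqrt((-8.7)^2 + 17.1^2) = sqrt(75.69 + 292.41) = sqrt(368.1) = 19.1859

|z| = 19.1859


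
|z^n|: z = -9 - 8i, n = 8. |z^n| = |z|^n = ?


|z| = sqrt(81+64) = sqrt(145) = 12.0416
|z^8| = |z|^8 = (sqrt(145))^8 = 145^4 = 442050625

|z^8| = 442050625


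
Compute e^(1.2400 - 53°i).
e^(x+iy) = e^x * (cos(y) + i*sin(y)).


e^1.2400 = 3.4556
cos(-53°) = 0.6018
sin(-53°) = -0.79864
Real = 3.4556*0.6018 = 2.0796
Imag = 3.4556*(-0.79864) = -2.7598

2.0796 - 2.7598i


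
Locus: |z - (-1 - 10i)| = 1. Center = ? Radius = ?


|z - z0| = r is a circle with center z0 and radius r.
Center = (-1, -10), radius = 1

Circle with center (-1, -10) and radius 1


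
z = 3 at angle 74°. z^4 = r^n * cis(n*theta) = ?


r^4 = 3^4 = 81
n*theta = 4*74° = 296° = 296° (mod 360)
a = 81*cos(296°) = 35.5081
b = 81*sin(296°) = -72.8023

81 cis(296°) = 35.5081 - 72.8023i


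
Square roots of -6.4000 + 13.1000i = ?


|z| = sqrt(40.96+171.61) = 14.5798
sqrt((|z|+a)/2) = sqrt((14.5798+(-6.4))/2) = sqrt(4.0899) = 2.0223
sqrt((|z|-a)/2) = sqrt((14.5798-(-6.4))/2) = sqrt(10.4899) = 3.2388

±(2.0223 + 3.2388i) i.e. 2.0223 + 3.2388i and -2.0223 - 3.2388i


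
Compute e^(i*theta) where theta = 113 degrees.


cos(113°) = -0.3907
sin(113°) = 0.9205

e^(i*113°) = -0.3907 + 0.9205i


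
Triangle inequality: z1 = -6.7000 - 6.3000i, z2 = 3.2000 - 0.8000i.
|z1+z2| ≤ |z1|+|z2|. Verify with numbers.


|z1| = sqrt((-6.7)^2 + (-6.3)^2) = sqrt(84.58) = 9.1967
|z2| = sqrt(3.2^2 + (-0.8)^2) = sqrt(10.88) = 3.2985
z1+z2 = -3.5000 - 7.1000i
|z1+z2| = sqrt(62.66) = 7.9158
|z1|+|z2| = 9.1967 + 3.2985 = 12.4952

|z1+z2| = 7.9158 ≤ |z1|+|z2| = 12.4952 (verified)


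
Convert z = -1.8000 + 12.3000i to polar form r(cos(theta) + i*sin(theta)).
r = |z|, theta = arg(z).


r = sqrt(3.24+151.29) = sqrt(154.53) = 12.4310
theta = atan2(12.3, -1.8) = 98.3257 degrees

r = 12.4310, theta = 98.3257 degrees


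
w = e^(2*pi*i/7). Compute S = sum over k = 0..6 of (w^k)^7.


The roots are w_k = w^k with w = e^(2*pi*i/7), and (w^k)^7 = (w^7)^k.
So S = 1 + u + u^2 + ... + u^(6) with u = w^7.
7 = 1*7 + 0, so 7 is a multiple of 7 and u = (w^7)^1 = 1.
Every one of the 7 terms equals 1: S = 7

S = 7


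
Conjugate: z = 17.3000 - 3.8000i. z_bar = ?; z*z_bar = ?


z_bar = 17.3000 + 3.8000i
z*z_bar = 17.3^2 + (-3.8)^2 = 299.29 + 14.44 = 313.73

z_bar = 17.3000 + 3.8000i, z*z_bar = 313.73


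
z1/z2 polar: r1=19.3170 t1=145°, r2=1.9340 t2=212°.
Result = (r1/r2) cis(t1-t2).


r = 19.3170 / 1.9340 = 9.9881
theta = 145° - 212° = -67° = 293° (mod 360)

9.9881 cis(293°)


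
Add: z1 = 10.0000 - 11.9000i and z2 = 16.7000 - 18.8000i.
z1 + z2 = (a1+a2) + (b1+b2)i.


Real: 10 + 16.7 = 26.7
Imag: -11.9 - 18.8 = -30.7

26.7000 - 30.7000i


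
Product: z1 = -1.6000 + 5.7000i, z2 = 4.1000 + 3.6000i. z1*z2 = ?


Real = -1.6*4.1 - 5.7*3.6 = -6.56 - 20.52 = -27.08
Imag = -1.6*3.6 + 4.1*5.7 = -5.76 + 23.37 = 17.61

-27.0800 + 17.6100i


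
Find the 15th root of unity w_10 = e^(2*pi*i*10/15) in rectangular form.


Angle = 360*10/15 = 240°
a = cos(240°) = -0.5000
b = sin(240°) = -0.8660

-0.5000 - 0.8660i


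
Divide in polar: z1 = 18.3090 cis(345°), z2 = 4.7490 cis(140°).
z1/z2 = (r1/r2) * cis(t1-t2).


r = 18.3090 / 4.7490 = 3.8553
theta = 345° - 140° = 205° = 205° (mod 360)

3.8553 cis(205°)


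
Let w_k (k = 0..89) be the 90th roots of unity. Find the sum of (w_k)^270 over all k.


The roots are w_k = w^k with w = e^(2*pi*i/90), and (w^k)^270 = (w^270)^k.
So S = 1 + u + u^2 + ... + u^(89) with u = w^270.
270 = 3*90 + 0, so 270 is a multiple of 90 and u = (w^90)^3 = 1.
Every one of the 90 terms equals 1: S = 90

S = 90


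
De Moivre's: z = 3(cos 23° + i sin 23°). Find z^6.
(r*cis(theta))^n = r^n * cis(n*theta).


r^6 = 3^6 = 729
n*theta = 6*23° = 138° = 138° (mod 360)
a = 729*cos(138°) = -541.7526
b = 729*sin(138°) = 487.7962

729 cis(138°) = -541.7526 + 487.7962i


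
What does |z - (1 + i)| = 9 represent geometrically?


|z - z0| = r is a circle with center z0 and radius r.
Center = (1, 1), radius = 9

Circle with center (1, 1) and radius 9


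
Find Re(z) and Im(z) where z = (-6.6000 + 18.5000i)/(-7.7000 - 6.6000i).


Multiply by conjugate: (-6.6000 + 18.5000i)(-7.7000 + 6.6000i) / ((-7.7)^2 + (-6.6)^2)
Numerator real = -6.6*(-7.7) + 18.5*(-6.6) = -71.28
Numerator imag = 18.5*(-7.7) - (-6.6)*(-6.6) = -186.01
Denominator = 102.85
Re(z) = -71.28/102.85 = -0.6930
Im(z) = -186.01/102.85 = -1.8086

Re(z) = -0.6930, Im(z) = -1.8086


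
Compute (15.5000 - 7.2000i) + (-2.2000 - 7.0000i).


Real: 15.5 - 2.2 = 13.3
Imag: -7.2 - 7 = -14.2

13.3000 - 14.2000i


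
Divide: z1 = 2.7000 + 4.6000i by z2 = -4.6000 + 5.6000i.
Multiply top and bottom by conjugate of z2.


Conjugate of z2 = -4.6000 - 5.6000i
Numerator: (2.7000 + 4.6000i)(-4.6000 - 5.6000i) = 13.3400 - 36.2800i
Denominator: (-4.6)^2 + 5.6^2 = 52.52
Result = (13.3400 - 36.2800i)/52.52

0.2540 - 0.6908i


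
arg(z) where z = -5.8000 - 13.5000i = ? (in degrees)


Re = -5.8, Im = -13.5
arg = atan2(-13.5, -5.8) = -113.2498 degrees

arg(z) = -113.2498 degrees


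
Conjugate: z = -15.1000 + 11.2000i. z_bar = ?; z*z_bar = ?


z_bar = -15.1000 - 11.2000i
z*z_bar = (-15.1)^2 + 11.2^2 = 228.01 + 125.44 = 353.45

z_bar = -15.1000 - 11.2000i, z*z_bar = 353.45


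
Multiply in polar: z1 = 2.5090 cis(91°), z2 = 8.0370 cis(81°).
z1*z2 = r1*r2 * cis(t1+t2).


r = 2.5090 * 8.0370 = 20.1648
theta = 91° + 81° = 172° = 172° (mod 360)

20.1648 cis(172°)


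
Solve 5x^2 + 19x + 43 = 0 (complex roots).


disc = 19^2 - 4*5*43 = 361 - 860 = -499
sqrt(|disc|) = sqrt(499) = 22.3383
Real part = -19/(2*5) = -1.9000
Imag part = 22.3383/(2*5) = 2.2338

-1.9000 ± 2.2338i


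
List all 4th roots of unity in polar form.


The 4th roots of unity are cis(360k/4°) for k=0..3
Angle step = 360/4 = 90°
Primitive root: cis(90°)
Primitive root = 0 + 1.0000i

4 roots at angles: 0°, 90°, 180°, 270°


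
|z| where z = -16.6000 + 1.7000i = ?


|z| = sqrt((-16.6)^2 + 1.7^2) = sqrt(275.56 + 2.89) = sqrt(278.45) = 16.6868

|z| = 16.6868


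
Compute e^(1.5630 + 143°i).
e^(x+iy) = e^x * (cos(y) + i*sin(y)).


e^1.5630 = 4.7731
cos(143°) = -0.79864
sin(143°) = 0.6018
Real = 4.7731*(-0.79864) = -3.8120
Imag = 4.7731*0.6018 = 2.8725

-3.8120 + 2.8725i


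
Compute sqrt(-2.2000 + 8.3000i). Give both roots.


|z| = sqrt(4.84+68.89) = 8.5866
sqrt((|z|+a)/2) = sqrt((8.5866+(-2.2))/2) = sqrt(3.1933) = 1.7870
sqrt((|z|-a)/2) = sqrt((8.5866-(-2.2))/2) = sqrt(5.3933) = 2.3223

±(1.7870 + 2.3223i) i.e. 1.7870 + 2.3223i and -1.7870 - 2.3223i


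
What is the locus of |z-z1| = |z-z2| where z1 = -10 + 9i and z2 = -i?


Equal distances means the locus is the perpendicular bisector of z1 and z2.
Midpoint = ((-10+0)/2, (9+(-1))/2) = (-5.0000, 4.0000)

Perpendicular bisector through (-5.0000, 4.0000)


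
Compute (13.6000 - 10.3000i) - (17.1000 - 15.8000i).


Real: 13.6 - 17.1 = -3.5
Imag: -10.3 + 15.8 = 5.5

-3.5000 + 5.5000i


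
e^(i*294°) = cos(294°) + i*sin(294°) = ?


cos(294°) = 0.4067
sin(294°) = -0.9135

e^(i*294°) = 0.4067 - 0.9135i


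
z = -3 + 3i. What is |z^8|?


|z| = sqrt(9+9) = sqrt(18) = 4.2426
|z^8| = |z|^8 = (sqrt(18))^8 = 18^4 = 104976

|z^8| = 104976


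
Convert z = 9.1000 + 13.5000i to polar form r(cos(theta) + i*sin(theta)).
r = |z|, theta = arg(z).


r = sqrt(82.81+182.25) = sqrt(265.06) = 16.2807
theta = atan2(13.5, 9.1) = 56.0171 degrees

r = 16.2807, theta = 56.0171 degrees


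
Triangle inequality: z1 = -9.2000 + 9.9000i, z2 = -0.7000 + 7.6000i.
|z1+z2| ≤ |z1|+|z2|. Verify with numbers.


|z1| = sqrt((-9.2)^2 + 9.9^2) = sqrt(182.65) = 13.5148
|z2| = sqrt((-0.7)^2 + 7.6^2) = sqrt(58.25) = 7.6322
z1+z2 = -9.9000 + 17.5000i
|z1+z2| = sqrt(404.26) = 20.1062
|z1|+|z2| = 13.5148 + 7.6322 = 21.1470

|z1+z2| = 20.1062 ≤ |z1|+|z2| = 21.1470 (verified)


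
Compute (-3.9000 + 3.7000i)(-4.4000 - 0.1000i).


Real = -3.9*(-4.4) - 3.7*(-0.1) = 17.16 - (-0.37) = 17.53
Imag = -3.9*(-0.1) - (4.4)*3.7 = 0.39 - (16.28) = -15.89

17.5300 - 15.8900i


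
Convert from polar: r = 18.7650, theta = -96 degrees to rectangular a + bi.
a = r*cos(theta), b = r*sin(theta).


a = 18.7650*cos(-96°) = 18.7650*(-0.10453) = -1.9615
b = 18.7650*sin(-96°) = 18.7650*(-0.99452) = -18.6622

-1.9615 - 18.6622i


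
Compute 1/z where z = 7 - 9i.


|z|^2 = 49+81 = 130
1/z = (7 + 9i)/130

1/z = 0.0538 + 0.0692i


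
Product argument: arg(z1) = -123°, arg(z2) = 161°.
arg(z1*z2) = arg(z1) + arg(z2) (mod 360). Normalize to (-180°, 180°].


arg(z1*z2) = -123° + 161° = 38°
Normalized to (-180°, 180°]: 38°

38°


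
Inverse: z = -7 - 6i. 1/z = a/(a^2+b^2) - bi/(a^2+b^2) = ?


|z|^2 = 49+36 = 85
1/z = (-7 + 6i)/85

1/z = -0.0824 + 0.0706i


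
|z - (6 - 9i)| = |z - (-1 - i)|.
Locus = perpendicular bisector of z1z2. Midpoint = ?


Equal distances means the locus is the perpendicular bisector of z1 and z2.
Midpoint = ((6+(-1))/2, (-9+(-1))/2) = (2.5000, -5.0000)

Perpendicular bisector through (2.5000, -5.0000)


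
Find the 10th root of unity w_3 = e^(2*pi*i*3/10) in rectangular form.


Angle = 360*3/10 = 108°
a = cos(108°) = -0.3090
b = sin(108°) = 0.9511

-0.3090 + 0.9511i


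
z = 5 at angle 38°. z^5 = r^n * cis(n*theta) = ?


r^5 = 5^5 = 3125
n*theta = 5*38° = 190° = 190° (mod 360)
a = 3125*cos(190°) = -3077.5242
b = 3125*sin(190°) = -542.6506

3125 cis(190°) = -3077.5242 - 542.6506i


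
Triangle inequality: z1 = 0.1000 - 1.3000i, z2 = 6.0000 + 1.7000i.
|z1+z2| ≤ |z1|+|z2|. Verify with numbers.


|z1| = sqrt(0.1^2 + (-1.3)^2) = sqrt(1.7) = 1.3038
|z2| = sqrt(6^2 + 1.7^2) = sqrt(38.89) = 6.2362
z1+z2 = 6.1000 + 0.4000i
|z1+z2| = sqrt(37.37) = 6.1131
|z1|+|z2| = 1.3038 + 6.2362 = 7.5400

|z1+z2| = 6.1131 ≤ |z1|+|z2| = 7.5400 (verified)


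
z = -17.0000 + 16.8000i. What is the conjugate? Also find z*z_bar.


z_bar = -17.0000 - 16.8000i
z*z_bar = (-17)^2 + 16.8^2 = 289 + 282.24 = 571.24

z_bar = -17.0000 - 16.8000i, z*z_bar = 571.24


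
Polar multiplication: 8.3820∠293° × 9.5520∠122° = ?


r = 8.3820 * 9.5520 = 80.0649
theta = 293° + 122° = 415° = 55° (mod 360)

80.0649 cis(55°)


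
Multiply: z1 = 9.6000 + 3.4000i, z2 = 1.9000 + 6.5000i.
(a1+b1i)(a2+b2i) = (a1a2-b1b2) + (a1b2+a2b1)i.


Real = 9.6*1.9 - 3.4*6.5 = 18.24 - 22.1 = -3.86
Imag = 9.6*6.5 + 1.9*3.4 = 62.4 + 6.46 = 68.86

-3.8600 + 68.8600i


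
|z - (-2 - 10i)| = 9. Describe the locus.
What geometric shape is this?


|z - z0| = r is a circle with center z0 and radius r.
Center = (-2, -10), radius = 9

Circle with center (-2, -10) and radius 9


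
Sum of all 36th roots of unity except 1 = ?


With w = e^(2*pi*i/36), all 36 of the 36th roots of unity w^0 = 1, w, ..., w^(35) sum to 0: 1 + w + ... + w^(35) = (1 - w^36)/(1 - w) = 0 since w^36 = 1, w ≠ 1.
Removing the root 1: w + w^2 + ... + w^(35) = 0 - 1 = -1

Sum = -1


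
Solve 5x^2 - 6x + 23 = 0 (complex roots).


disc = (-6)^2 - 4*5*23 = 36 - 460 = -424
sqrt(|disc|) = sqrt(424) = 20.5913
Real part = 6/(2*5) = 0.6000
Imag part = 20.5913/(2*5) = 2.0591

0.6000 ± 2.0591i


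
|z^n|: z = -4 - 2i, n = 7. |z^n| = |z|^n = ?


|z| = sqrt(16+4) = sqrt(20) = 4.4721
|z^7| = |z|^7 = (sqrt(20))^7 = 20^3 * sqrt(20) = 8000*sqrt(20)

|z^7| = 8000*sqrt(20) ≈ 35777.0876


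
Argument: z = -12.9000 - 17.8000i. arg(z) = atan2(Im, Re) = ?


Re = -12.9, Im = -17.8
arg = atan2(-17.8, -12.9) = -125.9316 degrees

arg(z) = -125.9316 degrees


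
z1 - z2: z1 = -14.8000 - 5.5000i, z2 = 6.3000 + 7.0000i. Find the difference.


Real: -14.8 - 6.3 = -21.1
Imag: -5.5 - 7 = -12.5

-21.1000 - 12.5000i


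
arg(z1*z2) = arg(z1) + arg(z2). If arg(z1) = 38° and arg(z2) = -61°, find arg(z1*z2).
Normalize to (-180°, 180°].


arg(z1*z2) = 38° - 61° = -23°
Normalized to (-180°, 180°]: -23°

-23°


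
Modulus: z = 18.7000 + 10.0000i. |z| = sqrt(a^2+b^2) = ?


|z| = sqrt(18.7^2 + 10^2) = sqrt(349.69 + 100) = sqrt(449.69) = 21.2059

|z| = 21.2059


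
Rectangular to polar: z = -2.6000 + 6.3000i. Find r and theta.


r = sqrt(6.76+39.69) = sqrt(46.45) = 6.8154
theta = atan2(6.3, -2.6) = 112.4259 degrees

r = 6.8154, theta = 112.4259 degrees


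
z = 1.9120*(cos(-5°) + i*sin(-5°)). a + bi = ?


a = 1.9120*cos(-5°) = 1.9120*0.9962 = 1.9047
b = 1.9120*sin(-5°) = 1.9120*(-0.08716) = -0.1666

1.9047 - 0.1666i


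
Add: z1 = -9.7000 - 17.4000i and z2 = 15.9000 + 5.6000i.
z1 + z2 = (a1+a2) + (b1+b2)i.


Real: -9.7 + 15.9 = 6.2
Imag: -17.4 + 5.6 = -11.8

6.2000 - 11.8000i


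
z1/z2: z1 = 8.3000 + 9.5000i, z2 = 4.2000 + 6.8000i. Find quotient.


Conjugate of z2 = 4.2000 - 6.8000i
Numerator: (8.3000 + 9.5000i)(4.2000 - 6.8000i) = 99.4600 - 16.5400i
Denominator: 4.2^2 + 6.8^2 = 63.88
Result = (99.4600 - 16.5400i)/63.88

1.5570 - 0.2589i


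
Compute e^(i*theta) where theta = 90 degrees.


cos(90°) = 0
sin(90°) = 1.0000

e^(i*90°) = 0 + 1.0000i


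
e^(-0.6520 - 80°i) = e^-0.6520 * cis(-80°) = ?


e^-0.6520 = 0.5210
cos(-80°) = 0.17365
sin(-80°) = -0.9848
Real = 0.5210*0.17365 = 0.0905
Imag = 0.5210*(-0.9848) = -0.5131

0.0905 - 0.5131i


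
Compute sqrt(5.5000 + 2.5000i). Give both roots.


|z| = sqrt(30.25+6.25) = 6.0415
sqrt((|z|+a)/2) = sqrt((6.0415+5.5)/2) = sqrt(5.7708) = 2.4022
sqrt((|z|-a)/2) = sqrt((6.0415-5.5)/2) = sqrt(0.2708) = 0.5203

±(2.4022 + 0.5203i) i.e. 2.4022 + 0.5203i and -2.4022 - 0.5203i


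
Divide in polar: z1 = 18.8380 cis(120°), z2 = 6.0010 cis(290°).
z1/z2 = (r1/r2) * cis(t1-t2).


r = 18.8380 / 6.0010 = 3.1391
theta = 120° - 290° = -170° = 190° (mod 360)

3.1391 cis(190°)


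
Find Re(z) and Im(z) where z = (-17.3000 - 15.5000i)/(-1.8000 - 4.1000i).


Multiply by conjugate: (-17.3000 - 15.5000i)(-1.8000 + 4.1000i) / ((-1.8)^2 + (-4.1)^2)
Numerator real = -17.3*(-1.8) - (15.5)*(-4.1) = 94.69
Numerator imag = -15.5*(-1.8) - (-17.3)*(-4.1) = -43.03
Denominator = 20.05
Re(z) = 94.69/20.05 = 4.7227
Im(z) = -43.03/20.05 = -2.1461

Re(z) = 4.7227, Im(z) = -2.1461


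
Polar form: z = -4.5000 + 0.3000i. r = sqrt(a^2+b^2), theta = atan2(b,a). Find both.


r = sqrt(20.25+0.09) = sqrt(20.34) = 4.5100
theta = atan2(0.3, -4.5) = 176.1859 degrees

r = 4.5100, theta = 176.1859 degrees


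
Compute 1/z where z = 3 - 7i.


|z|^2 = 9+49 = 58
1/z = (3 + 7i)/58

1/z = 0.0517 + 0.1207i


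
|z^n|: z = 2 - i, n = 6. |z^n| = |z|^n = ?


|z| = sqrt(4+1) = sqrt(5) = 2.2361
|z^6| = |z|^6 = (sqrt(5))^6 = 5^3 = 125

|z^6| = 125


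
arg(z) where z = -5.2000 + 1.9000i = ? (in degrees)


Re = -5.2, Im = 1.9
arg = atan2(1.9, -5.2) = 159.9285 degrees

arg(z) = 159.9285 degrees


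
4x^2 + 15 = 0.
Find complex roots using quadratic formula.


disc = 0^2 - 4*4*15 = 0 - 240 = -240
sqrt(|disc|) = sqrt(240) = 15.4919
Real part = 0/(2*4) = 0
Imag part = 15.4919/(2*4) = 1.9365

0 ± 1.9365i


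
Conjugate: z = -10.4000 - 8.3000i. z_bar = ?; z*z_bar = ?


z_bar = -10.4000 + 8.3000i
z*z_bar = (-10.4)^2 + (-8.3)^2 = 108.16 + 68.89 = 177.05

z_bar = -10.4000 + 8.3000i, z*z_bar = 177.05


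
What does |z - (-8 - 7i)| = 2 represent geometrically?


|z - z0| = r is a circle with center z0 and radius r.
Center = (-8, -7), radius = 2

Circle with center (-8, -7) and radius 2


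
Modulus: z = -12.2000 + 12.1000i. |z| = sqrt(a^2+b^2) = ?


|z| = sqrt((-12.2)^2 + 12.1^2) = sqrt(148.84 + 146.41) = sqrt(295.25) = 17.1828

|z| = 17.1828
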